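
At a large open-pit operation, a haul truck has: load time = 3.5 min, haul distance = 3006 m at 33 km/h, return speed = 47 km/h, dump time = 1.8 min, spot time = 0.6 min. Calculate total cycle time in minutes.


15.2029 min

Convert haul speed to m/min: 33 * 1000/60 = 550 m/min
Haul time = 3006 / 550 = 5.465454545 min
Convert return speed to m/min: 47 * 1000/60 = 783.3333333 m/min
Return time = 3006 / 783.3333333 = 3.837446809 min
Total cycle time:
= 3.5 + 5.465454545 + 1.8 + 3.837446809 + 0.6
= 15.2029 min


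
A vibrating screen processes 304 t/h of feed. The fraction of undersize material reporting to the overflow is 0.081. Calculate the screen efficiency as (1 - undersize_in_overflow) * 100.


91.9%

Screen efficiency = (1 - fraction of undersize in overflow) * 100
= (1 - 0.081) * 100
= 0.919 * 100
= 91.9%


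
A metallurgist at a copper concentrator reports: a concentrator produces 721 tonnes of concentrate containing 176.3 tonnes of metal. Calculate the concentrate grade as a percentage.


24.4521%

Grade = (metal in concentrate / concentrate mass) * 100
= (176.3 / 721) * 100
= 0.2445214979 * 100
= 24.4521%


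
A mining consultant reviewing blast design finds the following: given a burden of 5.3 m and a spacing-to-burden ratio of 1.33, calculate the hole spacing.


Spacing = burden * ratio
= 5.3 * 1.33
= 7.049 m

7.049 m


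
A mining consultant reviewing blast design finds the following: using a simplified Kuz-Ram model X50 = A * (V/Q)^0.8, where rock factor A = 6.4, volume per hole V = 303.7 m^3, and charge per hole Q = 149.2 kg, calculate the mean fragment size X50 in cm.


Compute V/Q:
V/Q = 303.7 / 149.2 = 2.035522788
Raise to the power 0.8:
(V/Q)^0.8 = 2.035522788^0.8 = 1.765797002
Multiply by A:
X50 = 6.4 * 1.765797002
= 11.3011 cm

11.3011 cm


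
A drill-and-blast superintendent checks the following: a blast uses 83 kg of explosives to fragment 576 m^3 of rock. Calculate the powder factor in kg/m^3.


Powder factor = explosive mass / rock volume
= 83 / 576
= 0.1441 kg/m^3

0.1441 kg/m^3


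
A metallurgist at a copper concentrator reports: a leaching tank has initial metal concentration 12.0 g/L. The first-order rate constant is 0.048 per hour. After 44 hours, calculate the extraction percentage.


Compute the exponent:
-k * t = -0.048 * 44 = -2.112
Remaining concentration:
C = 12.0 * exp(-2.112)
= 12.0 * 0.1209957328
= 1.451948794 g/L
Extracted = 12.0 - 1.451948794 = 10.54805121 g/L
Extraction % = 10.54805121 / 12.0 * 100
= 87.9004%

87.9004%


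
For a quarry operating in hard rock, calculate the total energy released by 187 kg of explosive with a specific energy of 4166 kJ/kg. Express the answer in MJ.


779.042 MJ

Energy = mass * specific_energy / 1000
= 187 * 4166 / 1000
= 779042 / 1000
= 779.042 MJ


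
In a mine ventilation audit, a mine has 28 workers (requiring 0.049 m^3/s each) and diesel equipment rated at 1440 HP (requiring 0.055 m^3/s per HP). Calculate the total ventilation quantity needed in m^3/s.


80.572 m^3/s

Airflow for workers:
Q_people = 28 * 0.049 = 1.372 m^3/s
Airflow for diesel equipment:
Q_diesel = 1440 * 0.055 = 79.2 m^3/s
Total ventilation:
Q_total = 1.372 + 79.2
= 80.572 m^3/s


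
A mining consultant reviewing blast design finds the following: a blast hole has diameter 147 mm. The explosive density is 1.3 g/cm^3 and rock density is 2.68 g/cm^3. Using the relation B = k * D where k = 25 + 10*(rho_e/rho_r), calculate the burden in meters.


First, compute k:
rho_e / rho_r = 1.3 / 2.68 = 0.4850746269
k = 25 + 10 * 0.4850746269 = 29.85074627
Then, compute burden:
B = k * D / 1000 = 29.85074627 * 147 / 1000
= 4388.059701 / 1000
= 4.3881 m

4.3881 m


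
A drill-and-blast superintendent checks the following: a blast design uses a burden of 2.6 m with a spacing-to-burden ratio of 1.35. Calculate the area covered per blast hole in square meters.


9.126 m^2

First, find the spacing:
Spacing = burden * ratio = 2.6 * 1.35
= 3.51 m
Then, calculate the area:
Area = burden * spacing = 2.6 * 3.51
= 9.126 m^2


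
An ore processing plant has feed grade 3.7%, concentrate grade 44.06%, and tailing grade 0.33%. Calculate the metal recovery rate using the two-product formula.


91.7684%

Using the two-product formula:
R = 100 * c * (f - t) / (f * (c - t))
Numerator = 100 * 44.06 * (3.7 - 0.33)
= 100 * 44.06 * 3.37
= 14848.22
Denominator = 3.7 * (44.06 - 0.33)
= 3.7 * 43.73
= 161.801
R = 14848.22 / 161.801
= 91.7684%


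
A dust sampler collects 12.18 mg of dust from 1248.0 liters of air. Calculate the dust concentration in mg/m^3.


9.7596 mg/m^3

Convert liters to m^3: 1 m^3 = 1000 L
Concentration = mass / volume * 1000
= 12.18 / 1248.0 * 1000
= 0.009759615385 * 1000
= 9.7596 mg/m^3


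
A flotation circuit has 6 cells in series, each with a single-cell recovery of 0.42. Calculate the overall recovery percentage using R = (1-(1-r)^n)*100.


96.1931%

Complement of single-cell recovery:
1 - r = 1 - 0.42 = 0.58
Raise to power n:
(1 - r)^6 = 0.58^6 = 0.03806869254
Overall recovery:
R = (1 - 0.03806869254) * 100
= 96.1931%


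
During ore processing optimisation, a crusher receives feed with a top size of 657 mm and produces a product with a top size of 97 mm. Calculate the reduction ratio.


6.7732

Reduction ratio = feed size / product size
= 657 / 97
= 6.7732


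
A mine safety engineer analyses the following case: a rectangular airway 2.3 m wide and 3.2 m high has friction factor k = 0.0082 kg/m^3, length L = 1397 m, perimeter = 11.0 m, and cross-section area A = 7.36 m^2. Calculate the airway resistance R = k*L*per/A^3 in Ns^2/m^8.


0.3161 Ns^2/m^8

Compute the numerator:
k * L * per = 0.0082 * 1397 * 11.0
= 126.0094
Compute the denominator:
A^3 = 7.36^3 = 398.688256
Resistance:
R = 126.0094 / 398.688256
= 0.3161 Ns^2/m^8


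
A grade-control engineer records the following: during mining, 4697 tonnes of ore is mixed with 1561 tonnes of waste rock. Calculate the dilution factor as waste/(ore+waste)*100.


24.9441%

Total material = ore + waste
= 4697 + 1561 = 6258 tonnes
Dilution = waste / total * 100
= 1561 / 6258 * 100
= 0.2494407159 * 100
= 24.9441%


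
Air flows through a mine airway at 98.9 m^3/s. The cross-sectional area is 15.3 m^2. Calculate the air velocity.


Velocity = flow rate / cross-sectional area
= 98.9 / 15.3
= 6.4641 m/s

6.4641 m/s


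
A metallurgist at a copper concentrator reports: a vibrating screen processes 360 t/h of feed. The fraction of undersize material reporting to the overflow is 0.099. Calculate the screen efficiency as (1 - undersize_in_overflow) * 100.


90.1%

Screen efficiency = (1 - fraction of undersize in overflow) * 100
= (1 - 0.099) * 100
= 0.901 * 100
= 90.1%


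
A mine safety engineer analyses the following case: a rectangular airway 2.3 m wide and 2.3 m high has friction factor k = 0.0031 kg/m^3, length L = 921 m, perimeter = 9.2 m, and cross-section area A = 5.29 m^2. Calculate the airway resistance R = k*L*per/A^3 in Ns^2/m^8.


Compute the numerator:
k * L * per = 0.0031 * 921 * 9.2
= 26.26692
Compute the denominator:
A^3 = 5.29^3 = 148.035889
Resistance:
R = 26.26692 / 148.035889
= 0.1774 Ns^2/m^8

0.1774 Ns^2/m^8


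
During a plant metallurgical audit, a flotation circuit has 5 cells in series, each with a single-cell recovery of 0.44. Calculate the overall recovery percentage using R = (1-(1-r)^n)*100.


Complement of single-cell recovery:
1 - r = 1 - 0.44 = 0.56
Raise to power n:
(1 - r)^5 = 0.56^5 = 0.0550731776
Overall recovery:
R = (1 - 0.0550731776) * 100
= 94.4927%

94.4927%


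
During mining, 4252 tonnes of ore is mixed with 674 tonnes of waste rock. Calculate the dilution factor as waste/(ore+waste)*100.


Total material = ore + waste
= 4252 + 674 = 4926 tonnes
Dilution = waste / total * 100
= 674 / 4926 * 100
= 0.1368250102 * 100
= 13.6825%

13.6825%


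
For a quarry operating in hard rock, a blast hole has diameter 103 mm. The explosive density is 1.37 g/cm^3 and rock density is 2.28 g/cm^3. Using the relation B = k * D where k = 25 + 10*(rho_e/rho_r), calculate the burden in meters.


3.1939 m

First, compute k:
rho_e / rho_r = 1.37 / 2.28 = 0.600877193
k = 25 + 10 * 0.600877193 = 31.00877193
Then, compute burden:
B = k * D / 1000 = 31.00877193 * 103 / 1000
= 3193.903509 / 1000
= 3.1939 m


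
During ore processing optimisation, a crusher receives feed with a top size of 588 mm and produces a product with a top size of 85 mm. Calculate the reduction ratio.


6.9176

Reduction ratio = feed size / product size
= 588 / 85
= 6.9176


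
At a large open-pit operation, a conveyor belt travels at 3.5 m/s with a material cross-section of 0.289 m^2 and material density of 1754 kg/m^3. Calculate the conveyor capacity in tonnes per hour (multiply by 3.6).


6387.0156 t/h

Volumetric flow = speed * area
= 3.5 * 0.289 = 1.0115 m^3/s
Mass flow = volumetric * density
= 1.0115 * 1754 = 1774.171 kg/s
Convert to t/h: multiply by 3.6
Capacity = 1774.171 * 3.6
= 6387.0156 t/h


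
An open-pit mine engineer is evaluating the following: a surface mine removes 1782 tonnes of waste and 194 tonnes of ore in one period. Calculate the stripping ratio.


Stripping ratio = waste tonnage / ore tonnage
= 1782 / 194
= 9.1856

9.1856


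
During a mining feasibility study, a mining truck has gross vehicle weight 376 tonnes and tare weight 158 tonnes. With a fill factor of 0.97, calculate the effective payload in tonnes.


211.46 tonnes

Maximum payload = gross - tare
= 376 - 158 = 218 tonnes
Effective payload = max payload * fill factor
= 218 * 0.97
= 211.46 tonnes


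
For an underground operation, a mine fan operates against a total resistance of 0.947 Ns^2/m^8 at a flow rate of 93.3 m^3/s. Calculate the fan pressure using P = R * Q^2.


8243.5308 Pa

Compute Q^2:
Q^2 = 93.3^2 = 8704.89
Compute pressure:
P = R * Q^2 = 0.947 * 8704.89
= 8243.5308 Pa


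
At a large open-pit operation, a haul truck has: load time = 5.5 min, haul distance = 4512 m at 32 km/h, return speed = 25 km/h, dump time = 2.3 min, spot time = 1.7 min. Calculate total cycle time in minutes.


28.7888 min

Convert haul speed to m/min: 32 * 1000/60 = 533.3333333 m/min
Haul time = 4512 / 533.3333333 = 8.46 min
Convert return speed to m/min: 25 * 1000/60 = 416.6666667 m/min
Return time = 4512 / 416.6666667 = 10.8288 min
Total cycle time:
= 5.5 + 8.46 + 2.3 + 10.8288 + 1.7
= 28.7888 min


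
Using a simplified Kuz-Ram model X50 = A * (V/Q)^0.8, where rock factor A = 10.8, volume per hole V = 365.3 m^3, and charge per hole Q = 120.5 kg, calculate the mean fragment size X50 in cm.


26.2273 cm

Compute V/Q:
V/Q = 365.3 / 120.5 = 3.03153527
Raise to the power 0.8:
(V/Q)^0.8 = 3.03153527^0.8 = 2.428455223
Multiply by A:
X50 = 10.8 * 2.428455223
= 26.2273 cm


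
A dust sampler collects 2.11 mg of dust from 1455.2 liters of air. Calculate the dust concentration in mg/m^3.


Convert liters to m^3: 1 m^3 = 1000 L
Concentration = mass / volume * 1000
= 2.11 / 1455.2 * 1000
= 0.001449972512 * 1000
= 1.45 mg/m^3

1.45 mg/m^3


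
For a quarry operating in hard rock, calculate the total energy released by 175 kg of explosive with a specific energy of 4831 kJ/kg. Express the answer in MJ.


845.425 MJ

Energy = mass * specific_energy / 1000
= 175 * 4831 / 1000
= 845425 / 1000
= 845.425 MJ


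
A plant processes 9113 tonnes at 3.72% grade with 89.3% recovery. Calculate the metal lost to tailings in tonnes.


36.2734 tonnes

Total metal in feed:
= 9113 * 3.72 / 100 = 339.0036 tonnes
Metal recovered:
= 339.0036 * 89.3 / 100 = 302.7302148 tonnes
Metal lost to tailings:
= 339.0036 - 302.7302148
= 36.2734 tonnes


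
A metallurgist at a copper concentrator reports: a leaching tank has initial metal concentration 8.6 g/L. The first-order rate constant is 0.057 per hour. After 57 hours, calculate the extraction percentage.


Compute the exponent:
-k * t = -0.057 * 57 = -3.249
Remaining concentration:
C = 8.6 * exp(-3.249)
= 8.6 * 0.03881300143
= 0.3337918123 g/L
Extracted = 8.6 - 0.3337918123 = 8.266208188 g/L
Extraction % = 8.266208188 / 8.6 * 100
= 96.1187%

96.1187%


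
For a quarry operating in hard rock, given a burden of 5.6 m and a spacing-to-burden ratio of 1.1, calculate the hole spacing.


Spacing = burden * ratio
= 5.6 * 1.1
= 6.16 m

6.16 m


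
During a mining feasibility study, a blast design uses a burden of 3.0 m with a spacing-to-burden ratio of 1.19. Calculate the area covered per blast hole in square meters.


10.71 m^2

First, find the spacing:
Spacing = burden * ratio = 3.0 * 1.19
= 3.57 m
Then, calculate the area:
Area = burden * spacing = 3.0 * 3.57
= 10.71 m^2


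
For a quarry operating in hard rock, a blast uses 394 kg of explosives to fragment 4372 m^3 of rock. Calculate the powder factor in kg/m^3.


Powder factor = explosive mass / rock volume
= 394 / 4372
= 0.0901 kg/m^3

0.0901 kg/m^3


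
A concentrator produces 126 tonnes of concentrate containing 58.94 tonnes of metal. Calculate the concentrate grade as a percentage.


46.7778%

Grade = (metal in concentrate / concentrate mass) * 100
= (58.94 / 126) * 100
= 0.4677777778 * 100
= 46.7778%


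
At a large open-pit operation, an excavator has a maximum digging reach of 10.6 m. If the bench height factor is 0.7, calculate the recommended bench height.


Bench height = reach * factor
= 10.6 * 0.7
= 7.42 m

7.42 m


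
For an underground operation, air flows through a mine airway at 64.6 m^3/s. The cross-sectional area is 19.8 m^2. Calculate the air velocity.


Velocity = flow rate / cross-sectional area
= 64.6 / 19.8
= 3.2626 m/s

3.2626 m/s


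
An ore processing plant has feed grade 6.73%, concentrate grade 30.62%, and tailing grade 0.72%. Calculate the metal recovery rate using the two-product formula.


91.452%

Using the two-product formula:
R = 100 * c * (f - t) / (f * (c - t))
Numerator = 100 * 30.62 * (6.73 - 0.72)
= 100 * 30.62 * 6.01
= 18402.62
Denominator = 6.73 * (30.62 - 0.72)
= 6.73 * 29.9
= 201.227
R = 18402.62 / 201.227
= 91.452%


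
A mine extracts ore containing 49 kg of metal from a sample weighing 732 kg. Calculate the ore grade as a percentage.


6.694%

Ore grade = (metal mass / ore mass) * 100
= (49 / 732) * 100
= 0.06693989071 * 100
= 6.694%


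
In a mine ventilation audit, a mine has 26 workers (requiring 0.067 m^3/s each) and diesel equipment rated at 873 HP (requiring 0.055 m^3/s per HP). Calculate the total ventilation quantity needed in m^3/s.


49.757 m^3/s

Airflow for workers:
Q_people = 26 * 0.067 = 1.742 m^3/s
Airflow for diesel equipment:
Q_diesel = 873 * 0.055 = 48.015 m^3/s
Total ventilation:
Q_total = 1.742 + 48.015
= 49.757 m^3/s


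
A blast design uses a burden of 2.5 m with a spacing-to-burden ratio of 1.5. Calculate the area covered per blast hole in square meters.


First, find the spacing:
Spacing = burden * ratio = 2.5 * 1.5
= 3.75 m
Then, calculate the area:
Area = burden * spacing = 2.5 * 3.75
= 9.375 m^2

9.375 m^2


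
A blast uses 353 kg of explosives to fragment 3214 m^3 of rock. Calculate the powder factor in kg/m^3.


Powder factor = explosive mass / rock volume
= 353 / 3214
= 0.1098 kg/m^3

0.1098 kg/m^3


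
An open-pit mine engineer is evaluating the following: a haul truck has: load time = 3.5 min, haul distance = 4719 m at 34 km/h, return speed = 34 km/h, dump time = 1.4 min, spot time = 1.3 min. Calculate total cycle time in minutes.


Convert haul speed to m/min: 34 * 1000/60 = 566.6666667 m/min
Haul time = 4719 / 566.6666667 = 8.327647059 min
Convert return speed to m/min: 34 * 1000/60 = 566.6666667 m/min
Return time = 4719 / 566.6666667 = 8.327647059 min
Total cycle time:
= 3.5 + 8.327647059 + 1.4 + 8.327647059 + 1.3
= 22.8553 min

22.8553 min


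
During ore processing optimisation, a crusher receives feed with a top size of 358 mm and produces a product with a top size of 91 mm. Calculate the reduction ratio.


3.9341

Reduction ratio = feed size / product size
= 358 / 91
= 3.9341


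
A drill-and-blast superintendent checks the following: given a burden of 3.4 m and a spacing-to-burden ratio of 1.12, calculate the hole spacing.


Spacing = burden * ratio
= 3.4 * 1.12
= 3.808 m

3.808 m


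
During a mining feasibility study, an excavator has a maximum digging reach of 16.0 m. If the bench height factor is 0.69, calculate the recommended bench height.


11.04 m

Bench height = reach * factor
= 16.0 * 0.69
= 11.04 m


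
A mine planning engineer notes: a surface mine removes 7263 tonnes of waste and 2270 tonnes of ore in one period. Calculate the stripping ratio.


3.1996

Stripping ratio = waste tonnage / ore tonnage
= 7263 / 2270
= 3.1996


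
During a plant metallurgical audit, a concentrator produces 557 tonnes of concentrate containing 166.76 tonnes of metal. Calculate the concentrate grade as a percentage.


Grade = (metal in concentrate / concentrate mass) * 100
= (166.76 / 557) * 100
= 0.2993895871 * 100
= 29.939%

29.939%


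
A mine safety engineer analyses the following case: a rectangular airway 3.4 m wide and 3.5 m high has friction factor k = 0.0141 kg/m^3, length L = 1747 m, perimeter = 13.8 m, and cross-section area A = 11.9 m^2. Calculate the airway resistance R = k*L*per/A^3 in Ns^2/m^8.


0.2017 Ns^2/m^8

Compute the numerator:
k * L * per = 0.0141 * 1747 * 13.8
= 339.93126
Compute the denominator:
A^3 = 11.9^3 = 1685.159
Resistance:
R = 339.93126 / 1685.159
= 0.2017 Ns^2/m^8


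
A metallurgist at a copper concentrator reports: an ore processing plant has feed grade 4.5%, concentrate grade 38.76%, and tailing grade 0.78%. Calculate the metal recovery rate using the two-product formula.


Using the two-product formula:
R = 100 * c * (f - t) / (f * (c - t))
Numerator = 100 * 38.76 * (4.5 - 0.78)
= 100 * 38.76 * 3.72
= 14418.72
Denominator = 4.5 * (38.76 - 0.78)
= 4.5 * 37.98
= 170.91
R = 14418.72 / 170.91
= 84.3644%

84.3644%


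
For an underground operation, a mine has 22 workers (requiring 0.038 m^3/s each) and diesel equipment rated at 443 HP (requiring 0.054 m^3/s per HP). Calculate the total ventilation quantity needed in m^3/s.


24.758 m^3/s

Airflow for workers:
Q_people = 22 * 0.038 = 0.836 m^3/s
Airflow for diesel equipment:
Q_diesel = 443 * 0.054 = 23.922 m^3/s
Total ventilation:
Q_total = 0.836 + 23.922
= 24.758 m^3/s


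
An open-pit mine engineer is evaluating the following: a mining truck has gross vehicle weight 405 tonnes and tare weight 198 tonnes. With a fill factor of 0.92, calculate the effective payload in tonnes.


Maximum payload = gross - tare
= 405 - 198 = 207 tonnes
Effective payload = max payload * fill factor
= 207 * 0.92
= 190.44 tonnes

190.44 tonnes


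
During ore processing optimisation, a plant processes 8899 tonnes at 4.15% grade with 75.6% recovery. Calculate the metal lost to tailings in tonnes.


Total metal in feed:
= 8899 * 4.15 / 100 = 369.3085 tonnes
Metal recovered:
= 369.3085 * 75.6 / 100 = 279.197226 tonnes
Metal lost to tailings:
= 369.3085 - 279.197226
= 90.1113 tonnes

90.1113 tonnes


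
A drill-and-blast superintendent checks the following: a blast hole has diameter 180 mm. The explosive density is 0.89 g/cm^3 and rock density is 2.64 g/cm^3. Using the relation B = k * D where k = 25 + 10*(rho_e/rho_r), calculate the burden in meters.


First, compute k:
rho_e / rho_r = 0.89 / 2.64 = 0.3371212121
k = 25 + 10 * 0.3371212121 = 28.37121212
Then, compute burden:
B = k * D / 1000 = 28.37121212 * 180 / 1000
= 5106.818182 / 1000
= 5.1068 m

5.1068 m


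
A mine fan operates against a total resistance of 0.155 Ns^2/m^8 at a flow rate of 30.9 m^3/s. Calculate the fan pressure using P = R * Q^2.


147.9956 Pa

Compute Q^2:
Q^2 = 30.9^2 = 954.81
Compute pressure:
P = R * Q^2 = 0.155 * 954.81
= 147.9956 Pa


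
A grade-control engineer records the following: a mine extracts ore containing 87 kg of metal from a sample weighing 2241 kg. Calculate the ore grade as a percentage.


3.8822%

Ore grade = (metal mass / ore mass) * 100
= (87 / 2241) * 100
= 0.03882195448 * 100
= 3.8822%


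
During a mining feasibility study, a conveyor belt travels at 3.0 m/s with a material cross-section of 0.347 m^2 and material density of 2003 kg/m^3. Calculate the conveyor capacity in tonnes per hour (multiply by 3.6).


Volumetric flow = speed * area
= 3.0 * 0.347 = 1.041 m^3/s
Mass flow = volumetric * density
= 1.041 * 2003 = 2085.123 kg/s
Convert to t/h: multiply by 3.6
Capacity = 2085.123 * 3.6
= 7506.4428 t/h

7506.4428 t/h


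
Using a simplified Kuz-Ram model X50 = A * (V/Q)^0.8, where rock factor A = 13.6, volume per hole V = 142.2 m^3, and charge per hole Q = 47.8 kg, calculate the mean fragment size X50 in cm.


Compute V/Q:
V/Q = 142.2 / 47.8 = 2.974895397
Raise to the power 0.8:
(V/Q)^0.8 = 2.974895397^0.8 = 2.392089142
Multiply by A:
X50 = 13.6 * 2.392089142
= 32.5324 cm

32.5324 cm


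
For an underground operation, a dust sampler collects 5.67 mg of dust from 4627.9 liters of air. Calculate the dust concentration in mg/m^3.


Convert liters to m^3: 1 m^3 = 1000 L
Concentration = mass / volume * 1000
= 5.67 / 4627.9 * 1000
= 0.001225177726 * 1000
= 1.2252 mg/m^3

1.2252 mg/m^3


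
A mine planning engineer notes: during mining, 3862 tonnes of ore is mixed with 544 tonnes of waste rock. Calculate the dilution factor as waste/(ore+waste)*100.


Total material = ore + waste
= 3862 + 544 = 4406 tonnes
Dilution = waste / total * 100
= 544 / 4406 * 100
= 0.1234679982 * 100
= 12.3468%

12.3468%


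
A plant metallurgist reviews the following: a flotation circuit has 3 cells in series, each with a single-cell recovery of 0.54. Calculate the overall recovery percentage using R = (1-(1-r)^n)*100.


Complement of single-cell recovery:
1 - r = 1 - 0.54 = 0.46
Raise to power n:
(1 - r)^3 = 0.46^3 = 0.097336
Overall recovery:
R = (1 - 0.097336) * 100
= 90.2664%

90.2664%


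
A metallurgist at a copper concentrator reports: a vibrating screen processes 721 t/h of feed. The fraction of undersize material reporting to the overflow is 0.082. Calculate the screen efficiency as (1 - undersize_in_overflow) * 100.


91.8%

Screen efficiency = (1 - fraction of undersize in overflow) * 100
= (1 - 0.082) * 100
= 0.918 * 100
= 91.8%


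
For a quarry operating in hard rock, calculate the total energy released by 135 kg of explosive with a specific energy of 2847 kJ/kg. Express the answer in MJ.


Energy = mass * specific_energy / 1000
= 135 * 2847 / 1000
= 384345 / 1000
= 384.345 MJ

384.345 MJ


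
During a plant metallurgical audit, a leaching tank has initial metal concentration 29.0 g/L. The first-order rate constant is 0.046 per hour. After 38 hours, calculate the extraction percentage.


82.5878%

Compute the exponent:
-k * t = -0.046 * 38 = -1.748
Remaining concentration:
C = 29.0 * exp(-1.748)
= 29.0 * 0.1741218391
= 5.049533334 g/L
Extracted = 29.0 - 5.049533334 = 23.95046667 g/L
Extraction % = 23.95046667 / 29.0 * 100
= 82.5878%


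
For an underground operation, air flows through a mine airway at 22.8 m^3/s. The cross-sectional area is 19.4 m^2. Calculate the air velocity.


Velocity = flow rate / cross-sectional area
= 22.8 / 19.4
= 1.1753 m/s

1.1753 m/s


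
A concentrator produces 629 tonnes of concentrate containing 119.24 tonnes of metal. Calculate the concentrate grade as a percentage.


18.9571%

Grade = (metal in concentrate / concentrate mass) * 100
= (119.24 / 629) * 100
= 0.1895707472 * 100
= 18.9571%


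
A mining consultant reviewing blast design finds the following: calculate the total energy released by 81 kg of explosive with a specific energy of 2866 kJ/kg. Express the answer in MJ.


232.146 MJ

Energy = mass * specific_energy / 1000
= 81 * 2866 / 1000
= 232146 / 1000
= 232.146 MJ


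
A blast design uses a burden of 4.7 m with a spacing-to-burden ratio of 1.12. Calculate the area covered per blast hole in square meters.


First, find the spacing:
Spacing = burden * ratio = 4.7 * 1.12
= 5.264 m
Then, calculate the area:
Area = burden * spacing = 4.7 * 5.264
= 24.7408 m^2

24.7408 m^2


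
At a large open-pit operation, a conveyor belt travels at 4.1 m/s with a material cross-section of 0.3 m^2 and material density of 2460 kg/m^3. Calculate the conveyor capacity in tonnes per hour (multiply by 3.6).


Volumetric flow = speed * area
= 4.1 * 0.3 = 1.23 m^3/s
Mass flow = volumetric * density
= 1.23 * 2460 = 3025.8 kg/s
Convert to t/h: multiply by 3.6
Capacity = 3025.8 * 3.6
= 10892.88 t/h

10892.88 t/h


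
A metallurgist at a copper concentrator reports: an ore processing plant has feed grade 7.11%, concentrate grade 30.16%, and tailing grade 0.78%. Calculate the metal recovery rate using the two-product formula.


91.3932%

Using the two-product formula:
R = 100 * c * (f - t) / (f * (c - t))
Numerator = 100 * 30.16 * (7.11 - 0.78)
= 100 * 30.16 * 6.33
= 19091.28
Denominator = 7.11 * (30.16 - 0.78)
= 7.11 * 29.38
= 208.8918
R = 19091.28 / 208.8918
= 91.3932%


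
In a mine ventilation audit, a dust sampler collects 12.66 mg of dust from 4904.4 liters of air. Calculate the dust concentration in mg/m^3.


2.5814 mg/m^3

Convert liters to m^3: 1 m^3 = 1000 L
Concentration = mass / volume * 1000
= 12.66 / 4904.4 * 1000
= 0.002581355517 * 1000
= 2.5814 mg/m^3


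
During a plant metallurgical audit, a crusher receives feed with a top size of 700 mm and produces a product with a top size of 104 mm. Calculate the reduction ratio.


6.7308

Reduction ratio = feed size / product size
= 700 / 104
= 6.7308


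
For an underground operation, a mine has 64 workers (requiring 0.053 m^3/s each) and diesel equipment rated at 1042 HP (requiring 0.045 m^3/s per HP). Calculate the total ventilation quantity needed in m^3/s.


50.282 m^3/s

Airflow for workers:
Q_people = 64 * 0.053 = 3.392 m^3/s
Airflow for diesel equipment:
Q_diesel = 1042 * 0.045 = 46.89 m^3/s
Total ventilation:
Q_total = 3.392 + 46.89
= 50.282 m^3/s


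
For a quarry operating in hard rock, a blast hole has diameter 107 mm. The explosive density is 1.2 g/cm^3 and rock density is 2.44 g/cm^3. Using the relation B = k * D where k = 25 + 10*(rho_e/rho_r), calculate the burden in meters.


3.2012 m

First, compute k:
rho_e / rho_r = 1.2 / 2.44 = 0.4918032787
k = 25 + 10 * 0.4918032787 = 29.91803279
Then, compute burden:
B = k * D / 1000 = 29.91803279 * 107 / 1000
= 3201.229508 / 1000
= 3.2012 m


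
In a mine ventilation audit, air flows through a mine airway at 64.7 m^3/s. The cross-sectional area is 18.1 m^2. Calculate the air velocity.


3.5746 m/s

Velocity = flow rate / cross-sectional area
= 64.7 / 18.1
= 3.5746 m/s


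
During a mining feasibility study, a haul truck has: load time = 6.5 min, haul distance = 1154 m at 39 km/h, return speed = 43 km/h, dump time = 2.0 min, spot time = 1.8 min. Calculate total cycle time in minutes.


Convert haul speed to m/min: 39 * 1000/60 = 650 m/min
Haul time = 1154 / 650 = 1.775384615 min
Convert return speed to m/min: 43 * 1000/60 = 716.6666667 m/min
Return time = 1154 / 716.6666667 = 1.610232558 min
Total cycle time:
= 6.5 + 1.775384615 + 2.0 + 1.610232558 + 1.8
= 13.6856 min

13.6856 min


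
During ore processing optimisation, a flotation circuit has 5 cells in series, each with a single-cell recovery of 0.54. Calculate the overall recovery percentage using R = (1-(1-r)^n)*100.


97.9404%

Complement of single-cell recovery:
1 - r = 1 - 0.54 = 0.46
Raise to power n:
(1 - r)^5 = 0.46^5 = 0.0205962976
Overall recovery:
R = (1 - 0.0205962976) * 100
= 97.9404%


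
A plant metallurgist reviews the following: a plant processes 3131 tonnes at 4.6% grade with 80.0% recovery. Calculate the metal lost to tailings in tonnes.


Total metal in feed:
= 3131 * 4.6 / 100 = 144.026 tonnes
Metal recovered:
= 144.026 * 80.0 / 100 = 115.2208 tonnes
Metal lost to tailings:
= 144.026 - 115.2208
= 28.8052 tonnes

28.8052 tonnes


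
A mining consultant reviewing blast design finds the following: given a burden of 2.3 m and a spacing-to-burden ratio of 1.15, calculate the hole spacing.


2.645 m

Spacing = burden * ratio
= 2.3 * 1.15
= 2.645 m


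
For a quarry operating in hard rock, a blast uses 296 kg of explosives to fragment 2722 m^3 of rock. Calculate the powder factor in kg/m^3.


0.1087 kg/m^3

Powder factor = explosive mass / rock volume
= 296 / 2722
= 0.1087 kg/m^3


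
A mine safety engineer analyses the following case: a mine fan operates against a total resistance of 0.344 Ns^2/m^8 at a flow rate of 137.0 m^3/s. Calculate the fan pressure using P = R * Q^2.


6456.536 Pa

Compute Q^2:
Q^2 = 137.0^2 = 18769.0
Compute pressure:
P = R * Q^2 = 0.344 * 18769.0
= 6456.536 Pa


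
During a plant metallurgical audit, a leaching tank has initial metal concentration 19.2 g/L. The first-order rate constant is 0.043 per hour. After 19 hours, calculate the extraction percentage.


Compute the exponent:
-k * t = -0.043 * 19 = -0.817
Remaining concentration:
C = 19.2 * exp(-0.817)
= 19.2 * 0.4417549334
= 8.481694721 g/L
Extracted = 19.2 - 8.481694721 = 10.71830528 g/L
Extraction % = 10.71830528 / 19.2 * 100
= 55.8245%

55.8245%


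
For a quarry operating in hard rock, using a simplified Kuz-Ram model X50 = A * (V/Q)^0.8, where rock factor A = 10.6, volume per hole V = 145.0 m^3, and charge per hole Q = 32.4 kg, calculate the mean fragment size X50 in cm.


35.1532 cm

Compute V/Q:
V/Q = 145.0 / 32.4 = 4.475308642
Raise to the power 0.8:
(V/Q)^0.8 = 4.475308642^0.8 = 3.316334994
Multiply by A:
X50 = 10.6 * 3.316334994
= 35.1532 cm


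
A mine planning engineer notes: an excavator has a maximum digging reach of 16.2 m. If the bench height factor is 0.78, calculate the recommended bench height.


Bench height = reach * factor
= 16.2 * 0.78
= 12.636 m

12.636 m


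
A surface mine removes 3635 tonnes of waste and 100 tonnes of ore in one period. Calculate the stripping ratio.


Stripping ratio = waste tonnage / ore tonnage
= 3635 / 100
= 36.35

36.35


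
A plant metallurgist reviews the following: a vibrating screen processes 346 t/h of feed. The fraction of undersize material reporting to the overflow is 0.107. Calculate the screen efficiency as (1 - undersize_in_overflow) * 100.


Screen efficiency = (1 - fraction of undersize in overflow) * 100
= (1 - 0.107) * 100
= 0.893 * 100
= 89.3%

89.3%


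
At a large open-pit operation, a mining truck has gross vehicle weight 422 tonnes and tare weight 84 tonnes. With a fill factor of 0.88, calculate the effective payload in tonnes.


297.44 tonnes

Maximum payload = gross - tare
= 422 - 84 = 338 tonnes
Effective payload = max payload * fill factor
= 338 * 0.88
= 297.44 tonnes


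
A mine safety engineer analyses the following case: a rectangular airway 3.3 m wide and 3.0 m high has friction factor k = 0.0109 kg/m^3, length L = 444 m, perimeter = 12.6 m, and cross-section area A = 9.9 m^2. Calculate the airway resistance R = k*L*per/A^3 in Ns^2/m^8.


0.0628 Ns^2/m^8

Compute the numerator:
k * L * per = 0.0109 * 444 * 12.6
= 60.97896
Compute the denominator:
A^3 = 9.9^3 = 970.299
Resistance:
R = 60.97896 / 970.299
= 0.0628 Ns^2/m^8


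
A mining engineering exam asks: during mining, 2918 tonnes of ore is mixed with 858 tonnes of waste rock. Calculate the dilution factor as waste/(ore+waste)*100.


22.7225%

Total material = ore + waste
= 2918 + 858 = 3776 tonnes
Dilution = waste / total * 100
= 858 / 3776 * 100
= 0.2272245763 * 100
= 22.7225%


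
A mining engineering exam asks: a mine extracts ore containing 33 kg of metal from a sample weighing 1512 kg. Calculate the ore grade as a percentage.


2.1825%

Ore grade = (metal mass / ore mass) * 100
= (33 / 1512) * 100
= 0.02182539683 * 100
= 2.1825%


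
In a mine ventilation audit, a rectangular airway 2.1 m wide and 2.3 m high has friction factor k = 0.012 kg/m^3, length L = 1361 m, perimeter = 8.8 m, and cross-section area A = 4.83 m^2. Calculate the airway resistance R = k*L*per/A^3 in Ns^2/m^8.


Compute the numerator:
k * L * per = 0.012 * 1361 * 8.8
= 143.7216
Compute the denominator:
A^3 = 4.83^3 = 112.678587
Resistance:
R = 143.7216 / 112.678587
= 1.2755 Ns^2/m^8

1.2755 Ns^2/m^8


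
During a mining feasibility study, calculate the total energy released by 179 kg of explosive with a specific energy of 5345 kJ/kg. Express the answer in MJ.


956.755 MJ

Energy = mass * specific_energy / 1000
= 179 * 5345 / 1000
= 956755 / 1000
= 956.755 MJ


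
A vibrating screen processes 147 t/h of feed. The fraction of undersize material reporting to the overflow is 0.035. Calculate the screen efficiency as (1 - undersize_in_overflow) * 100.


96.5%

Screen efficiency = (1 - fraction of undersize in overflow) * 100
= (1 - 0.035) * 100
= 0.965 * 100
= 96.5%


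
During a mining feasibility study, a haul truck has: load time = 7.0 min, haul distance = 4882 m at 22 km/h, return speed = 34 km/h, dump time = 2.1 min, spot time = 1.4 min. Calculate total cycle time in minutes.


Convert haul speed to m/min: 22 * 1000/60 = 366.6666667 m/min
Haul time = 4882 / 366.6666667 = 13.31454545 min
Convert return speed to m/min: 34 * 1000/60 = 566.6666667 m/min
Return time = 4882 / 566.6666667 = 8.615294118 min
Total cycle time:
= 7.0 + 13.31454545 + 2.1 + 8.615294118 + 1.4
= 32.4298 min

32.4298 min


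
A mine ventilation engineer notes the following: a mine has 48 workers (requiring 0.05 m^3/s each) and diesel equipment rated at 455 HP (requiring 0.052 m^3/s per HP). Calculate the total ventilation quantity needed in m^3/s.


Airflow for workers:
Q_people = 48 * 0.05 = 2.4 m^3/s
Airflow for diesel equipment:
Q_diesel = 455 * 0.052 = 23.66 m^3/s
Total ventilation:
Q_total = 2.4 + 23.66
= 26.06 m^3/s

26.06 m^3/s


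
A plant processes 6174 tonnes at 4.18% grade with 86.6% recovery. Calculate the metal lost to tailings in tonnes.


34.5818 tonnes

Total metal in feed:
= 6174 * 4.18 / 100 = 258.0732 tonnes
Metal recovered:
= 258.0732 * 86.6 / 100 = 223.4913912 tonnes
Metal lost to tailings:
= 258.0732 - 223.4913912
= 34.5818 tonnes


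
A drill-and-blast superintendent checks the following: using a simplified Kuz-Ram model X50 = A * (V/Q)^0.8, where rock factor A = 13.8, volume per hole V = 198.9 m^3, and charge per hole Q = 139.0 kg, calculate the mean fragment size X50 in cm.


18.3813 cm

Compute V/Q:
V/Q = 198.9 / 139.0 = 1.430935252
Raise to the power 0.8:
(V/Q)^0.8 = 1.430935252^0.8 = 1.331974732
Multiply by A:
X50 = 13.8 * 1.331974732
= 18.3813 cm


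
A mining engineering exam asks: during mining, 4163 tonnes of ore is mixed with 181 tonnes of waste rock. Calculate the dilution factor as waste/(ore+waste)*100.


4.1667%

Total material = ore + waste
= 4163 + 181 = 4344 tonnes
Dilution = waste / total * 100
= 181 / 4344 * 100
= 0.04166666667 * 100
= 4.1667%


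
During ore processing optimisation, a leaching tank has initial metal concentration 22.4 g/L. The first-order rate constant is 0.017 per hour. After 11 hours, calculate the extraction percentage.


17.0556%

Compute the exponent:
-k * t = -0.017 * 11 = -0.187
Remaining concentration:
C = 22.4 * exp(-0.187)
= 22.4 * 0.8294437364
= 18.5795397 g/L
Extracted = 22.4 - 18.5795397 = 3.820460305 g/L
Extraction % = 3.820460305 / 22.4 * 100
= 17.0556%


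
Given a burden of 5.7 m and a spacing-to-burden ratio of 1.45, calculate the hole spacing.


Spacing = burden * ratio
= 5.7 * 1.45
= 8.265 m

8.265 m


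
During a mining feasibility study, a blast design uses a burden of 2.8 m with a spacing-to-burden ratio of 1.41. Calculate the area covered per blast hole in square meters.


First, find the spacing:
Spacing = burden * ratio = 2.8 * 1.41
= 3.948 m
Then, calculate the area:
Area = burden * spacing = 2.8 * 3.948
= 11.0544 m^2

11.0544 m^2


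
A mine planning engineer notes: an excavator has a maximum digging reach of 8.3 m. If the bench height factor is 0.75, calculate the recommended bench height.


Bench height = reach * factor
= 8.3 * 0.75
= 6.225 m

6.225 m


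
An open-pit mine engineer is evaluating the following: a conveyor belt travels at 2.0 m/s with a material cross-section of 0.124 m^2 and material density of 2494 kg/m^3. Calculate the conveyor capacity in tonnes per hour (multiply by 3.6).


2226.6432 t/h

Volumetric flow = speed * area
= 2.0 * 0.124 = 0.248 m^3/s
Mass flow = volumetric * density
= 0.248 * 2494 = 618.512 kg/s
Convert to t/h: multiply by 3.6
Capacity = 618.512 * 3.6
= 2226.6432 t/h


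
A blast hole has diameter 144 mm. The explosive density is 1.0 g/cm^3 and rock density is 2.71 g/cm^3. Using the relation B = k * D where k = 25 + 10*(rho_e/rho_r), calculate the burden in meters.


4.1314 m

First, compute k:
rho_e / rho_r = 1.0 / 2.71 = 0.36900369
k = 25 + 10 * 0.36900369 = 28.6900369
Then, compute burden:
B = k * D / 1000 = 28.6900369 * 144 / 1000
= 4131.365314 / 1000
= 4.1314 m


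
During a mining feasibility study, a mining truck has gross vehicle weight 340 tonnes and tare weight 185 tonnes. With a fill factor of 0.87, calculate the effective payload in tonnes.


134.85 tonnes

Maximum payload = gross - tare
= 340 - 185 = 155 tonnes
Effective payload = max payload * fill factor
= 155 * 0.87
= 134.85 tonnes


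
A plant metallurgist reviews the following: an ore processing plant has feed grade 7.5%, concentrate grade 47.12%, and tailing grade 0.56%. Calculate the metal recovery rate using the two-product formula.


Using the two-product formula:
R = 100 * c * (f - t) / (f * (c - t))
Numerator = 100 * 47.12 * (7.5 - 0.56)
= 100 * 47.12 * 6.94
= 32701.28
Denominator = 7.5 * (47.12 - 0.56)
= 7.5 * 46.56
= 349.2
R = 32701.28 / 349.2
= 93.6463%

93.6463%


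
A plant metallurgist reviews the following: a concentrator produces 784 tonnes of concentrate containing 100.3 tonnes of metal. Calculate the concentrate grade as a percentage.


Grade = (metal in concentrate / concentrate mass) * 100
= (100.3 / 784) * 100
= 0.1279336735 * 100
= 12.7934%

12.7934%


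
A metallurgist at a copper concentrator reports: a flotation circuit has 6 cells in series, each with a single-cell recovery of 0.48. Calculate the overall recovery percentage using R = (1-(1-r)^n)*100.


98.0229%

Complement of single-cell recovery:
1 - r = 1 - 0.48 = 0.52
Raise to power n:
(1 - r)^6 = 0.52^6 = 0.01977060966
Overall recovery:
R = (1 - 0.01977060966) * 100
= 98.0229%


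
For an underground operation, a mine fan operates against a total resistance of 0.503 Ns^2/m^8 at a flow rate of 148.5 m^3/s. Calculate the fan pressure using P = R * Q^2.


11092.2818 Pa

Compute Q^2:
Q^2 = 148.5^2 = 22052.25
Compute pressure:
P = R * Q^2 = 0.503 * 22052.25
= 11092.2818 Pa


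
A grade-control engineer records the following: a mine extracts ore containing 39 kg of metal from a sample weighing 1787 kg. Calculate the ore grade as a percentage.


2.1824%

Ore grade = (metal mass / ore mass) * 100
= (39 / 1787) * 100
= 0.02182428651 * 100
= 2.1824%


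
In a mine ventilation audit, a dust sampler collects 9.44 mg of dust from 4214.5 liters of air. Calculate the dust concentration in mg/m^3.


2.2399 mg/m^3

Convert liters to m^3: 1 m^3 = 1000 L
Concentration = mass / volume * 1000
= 9.44 / 4214.5 * 1000
= 0.002239886107 * 1000
= 2.2399 mg/m^3


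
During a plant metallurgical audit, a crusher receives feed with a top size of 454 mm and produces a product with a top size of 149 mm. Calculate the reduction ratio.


3.047

Reduction ratio = feed size / product size
= 454 / 149
= 3.047


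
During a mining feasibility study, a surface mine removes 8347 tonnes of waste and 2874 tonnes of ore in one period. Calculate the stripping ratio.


2.9043

Stripping ratio = waste tonnage / ore tonnage
= 8347 / 2874
= 2.9043


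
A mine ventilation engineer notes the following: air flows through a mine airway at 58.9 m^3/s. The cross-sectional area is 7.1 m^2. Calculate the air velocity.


Velocity = flow rate / cross-sectional area
= 58.9 / 7.1
= 8.2958 m/s

8.2958 m/s
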